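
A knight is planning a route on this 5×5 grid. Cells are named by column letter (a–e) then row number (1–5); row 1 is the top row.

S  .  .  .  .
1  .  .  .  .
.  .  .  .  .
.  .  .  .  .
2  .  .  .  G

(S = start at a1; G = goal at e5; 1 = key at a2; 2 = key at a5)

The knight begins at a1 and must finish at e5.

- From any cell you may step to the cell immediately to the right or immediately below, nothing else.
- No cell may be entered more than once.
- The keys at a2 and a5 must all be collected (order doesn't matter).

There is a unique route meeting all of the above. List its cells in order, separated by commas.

Moves only go right or down, so the column and row indices never decrease.
Route from a1: 4× down (reaching a5), 4× right (reaching e5) — 8 moves in all.
Check: all required cells visited.

a1, a2, a3, a4, a5, b5, c5, d5, e5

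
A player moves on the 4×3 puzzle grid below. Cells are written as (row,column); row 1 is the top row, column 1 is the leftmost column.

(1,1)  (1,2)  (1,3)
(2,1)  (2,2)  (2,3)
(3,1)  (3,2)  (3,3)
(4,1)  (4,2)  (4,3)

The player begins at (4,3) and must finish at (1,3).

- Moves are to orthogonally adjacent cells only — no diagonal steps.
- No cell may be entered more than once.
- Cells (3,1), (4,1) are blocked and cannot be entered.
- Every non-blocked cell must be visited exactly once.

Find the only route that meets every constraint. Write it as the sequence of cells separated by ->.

Need to visit all 10 open cells exactly once, starting at (4,3) and ending at (1,3).
Cell (4,2) has only two open neighbours ((3,2) and (4,3)), so the path must pass straight through it: one of those is the cell it's entered from and the other is where it exits.
Route from (4,3): left 1 to (4,2), up 1 to (3,2), right 1 to (3,3), up 1 to (2,3), left 2 to (2,1), up 1 to (1,1), right 2 to (1,3) — 9 moves in all.
Check: all 10 open cells covered.

(4,3) -> (4,2) -> (3,2) -> (3,3) -> (2,3) -> (2,2) -> (2,1) -> (1,1) -> (1,2) -> (1,3)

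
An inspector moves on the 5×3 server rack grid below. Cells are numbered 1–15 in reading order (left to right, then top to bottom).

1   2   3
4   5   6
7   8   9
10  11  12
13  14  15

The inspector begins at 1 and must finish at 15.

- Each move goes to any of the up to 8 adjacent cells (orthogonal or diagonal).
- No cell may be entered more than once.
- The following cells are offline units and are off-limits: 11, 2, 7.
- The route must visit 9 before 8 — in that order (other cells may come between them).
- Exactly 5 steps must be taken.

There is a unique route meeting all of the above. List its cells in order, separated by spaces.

The waypoints must appear in the order 9, 8, with no cell reused.
Route from 1: 2× down-right (reaching 9), left to 8, down-right to 12, down to 15 — 5 moves in all.
Check: order respected (9 at step 2, 8 at step 3); 5 moves as required.

1 5 9 8 12 15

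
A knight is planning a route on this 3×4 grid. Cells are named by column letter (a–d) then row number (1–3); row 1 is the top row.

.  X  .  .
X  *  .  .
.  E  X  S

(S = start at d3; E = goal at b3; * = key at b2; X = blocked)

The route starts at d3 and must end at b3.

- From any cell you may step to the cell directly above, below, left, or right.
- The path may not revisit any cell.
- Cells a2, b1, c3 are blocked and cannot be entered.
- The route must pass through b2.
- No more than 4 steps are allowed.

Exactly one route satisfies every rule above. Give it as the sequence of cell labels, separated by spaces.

d3 d2 c2 b2 b3

The budget equals the shortest possible length, so every move has to be on a shortest route through the required cells.
Route from d3: up 1 to d2, left 2 to b2, down 1 to b3 — 4 moves in all.
Check: all required cells visited; 4 ≤ 4 moves.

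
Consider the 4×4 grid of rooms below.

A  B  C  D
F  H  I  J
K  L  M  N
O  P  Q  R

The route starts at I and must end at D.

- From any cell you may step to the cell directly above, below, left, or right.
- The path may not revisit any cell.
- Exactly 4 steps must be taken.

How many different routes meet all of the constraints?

Need simple routes of exactly 4 moves from I to D (Manhattan distance 2, so 1 moves are spent on a detour and 1 undoing it).
Enumerating: I M N J D | I H B C D.
That gives 2 routes.

2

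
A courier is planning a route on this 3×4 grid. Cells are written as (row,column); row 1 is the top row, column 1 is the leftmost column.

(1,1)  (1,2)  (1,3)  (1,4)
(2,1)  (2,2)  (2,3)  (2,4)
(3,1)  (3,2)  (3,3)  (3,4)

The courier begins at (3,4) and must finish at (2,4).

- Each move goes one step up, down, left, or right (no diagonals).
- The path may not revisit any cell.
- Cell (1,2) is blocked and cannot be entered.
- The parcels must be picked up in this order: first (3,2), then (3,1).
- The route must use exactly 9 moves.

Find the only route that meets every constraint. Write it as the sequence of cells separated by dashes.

The waypoints must appear in the order (3,2), (3,1), with no cell reused.
Route from (3,4): left 3 to (3,1), up 1 to (2,1), right 2 to (2,3), up 1 to (1,3), right 1 to (1,4), down 1 to (2,4) — 9 moves in all.
Check: order respected ((3,2) at step 2, (3,1) at step 3); 9 moves as required.

(3,4) - (3,3) - (3,2) - (3,1) - (2,1) - (2,2) - (2,3) - (1,3) - (1,4) - (2,4)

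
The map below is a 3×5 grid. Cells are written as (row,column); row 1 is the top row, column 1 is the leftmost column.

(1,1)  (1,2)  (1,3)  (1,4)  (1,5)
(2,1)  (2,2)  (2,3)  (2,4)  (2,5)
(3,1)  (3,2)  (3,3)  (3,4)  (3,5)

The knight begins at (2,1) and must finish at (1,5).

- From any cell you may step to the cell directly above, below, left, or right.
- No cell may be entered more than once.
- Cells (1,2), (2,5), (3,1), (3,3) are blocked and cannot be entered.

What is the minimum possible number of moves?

The Manhattan distance from (2,1) to (1,5) is |2−1| + |1−5| = 5, so at least 5 moves are needed.
A route of 5 moves achieves this: (2,1) → (2,2) → (2,3) → (1,3) → (1,4) → (1,5).
Since 5 matches the lower bound, it is optimal.

5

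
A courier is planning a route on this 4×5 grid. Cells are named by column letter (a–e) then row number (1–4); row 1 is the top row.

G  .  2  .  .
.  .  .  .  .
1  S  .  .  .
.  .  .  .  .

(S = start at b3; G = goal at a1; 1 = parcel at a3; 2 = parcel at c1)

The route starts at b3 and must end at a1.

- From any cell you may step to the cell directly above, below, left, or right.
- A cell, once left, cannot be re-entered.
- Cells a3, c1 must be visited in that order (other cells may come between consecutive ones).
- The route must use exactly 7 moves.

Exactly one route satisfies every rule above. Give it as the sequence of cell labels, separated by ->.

b3 -> a3 -> a2 -> b2 -> c2 -> c1 -> b1 -> a1

The waypoints must appear in the order a3, c1, with no cell reused.
Route from b3: left 1 to a3, up 1 to a2, right 2 to c2, up 1 to c1, left 2 to a1 — 7 moves in all.
Check: order respected (1 at step 1, 2 at step 5); 7 moves as required.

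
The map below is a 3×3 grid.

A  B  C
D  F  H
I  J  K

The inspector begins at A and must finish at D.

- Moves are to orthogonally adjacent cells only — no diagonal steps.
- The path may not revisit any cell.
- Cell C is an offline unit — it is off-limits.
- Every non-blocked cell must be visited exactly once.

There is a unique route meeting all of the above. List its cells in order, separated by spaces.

A B F H K J I D

Need to visit all 8 open cells exactly once, starting at A and ending at D.
Cell H has only two open neighbours (K and F), so the path must pass straight through it: one of those is the cell it's entered from and the other is where it exits.
Route from A: right 1 to B, down 1 to F, right 1 to H, down 1 to K, left 2 to I, up 1 to D — 7 moves in all.
Check: all 8 open cells covered.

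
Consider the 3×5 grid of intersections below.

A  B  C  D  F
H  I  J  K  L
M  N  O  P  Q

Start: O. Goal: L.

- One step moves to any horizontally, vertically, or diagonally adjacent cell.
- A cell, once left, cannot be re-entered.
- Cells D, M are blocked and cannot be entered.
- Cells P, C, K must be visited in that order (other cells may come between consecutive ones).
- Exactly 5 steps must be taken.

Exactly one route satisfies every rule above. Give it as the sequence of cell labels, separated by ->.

O -> P -> J -> C -> K -> L

The waypoints must appear in the order P, C, K, with no cell reused.
Route from O: right 1 to P, up-left 1 to J, up 1 to C, down-right 1 to K, right 1 to L — 5 moves in all.
Check: order respected (P at step 1, C at step 3, K at step 4); 5 moves as required.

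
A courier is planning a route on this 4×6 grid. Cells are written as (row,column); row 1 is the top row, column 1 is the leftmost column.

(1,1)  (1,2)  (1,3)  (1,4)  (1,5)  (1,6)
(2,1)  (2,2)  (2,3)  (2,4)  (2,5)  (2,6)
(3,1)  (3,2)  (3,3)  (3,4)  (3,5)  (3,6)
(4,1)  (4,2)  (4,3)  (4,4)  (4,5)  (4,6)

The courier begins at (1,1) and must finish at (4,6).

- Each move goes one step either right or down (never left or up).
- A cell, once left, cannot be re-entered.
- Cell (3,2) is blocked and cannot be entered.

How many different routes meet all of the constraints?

A right/down-only route from (1,1) to (4,6) makes exactly 3 down-moves and 5 right-moves in some order.
With no other constraints that would be C(8,3) = 56 routes.
Subtract routes through each blocked cell (inclusion–exclusion for overlaps): − through (3,2): 15 → 41.
That gives 41 routes.

41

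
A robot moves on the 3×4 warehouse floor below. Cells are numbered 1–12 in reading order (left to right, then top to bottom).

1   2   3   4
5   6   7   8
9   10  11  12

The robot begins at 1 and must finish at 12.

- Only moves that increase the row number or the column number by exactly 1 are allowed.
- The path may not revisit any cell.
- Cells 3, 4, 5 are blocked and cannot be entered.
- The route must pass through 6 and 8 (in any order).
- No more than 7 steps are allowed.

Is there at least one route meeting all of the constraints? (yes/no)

One route that works: 1 → 2 → 6 → 7 → 8 → 12.

yes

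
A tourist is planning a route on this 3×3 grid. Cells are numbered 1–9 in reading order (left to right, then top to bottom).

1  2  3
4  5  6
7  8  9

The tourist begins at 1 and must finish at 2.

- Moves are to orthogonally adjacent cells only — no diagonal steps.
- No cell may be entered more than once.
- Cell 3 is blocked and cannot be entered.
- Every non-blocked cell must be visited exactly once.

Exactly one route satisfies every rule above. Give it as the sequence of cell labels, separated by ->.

1 -> 4 -> 7 -> 8 -> 9 -> 6 -> 5 -> 2

Need to visit all 8 open cells exactly once, starting at 1 and ending at 2.
Cell 6 has only two open neighbours (9 and 5), so the path must pass straight through it: one of those is the cell it's entered from and the other is where it exits.
Route from 1: down 2 to 7, right 2 to 9, up 1 to 6, left 1 to 5, up 1 to 2 — 7 moves in all.
Check: all 8 open cells covered.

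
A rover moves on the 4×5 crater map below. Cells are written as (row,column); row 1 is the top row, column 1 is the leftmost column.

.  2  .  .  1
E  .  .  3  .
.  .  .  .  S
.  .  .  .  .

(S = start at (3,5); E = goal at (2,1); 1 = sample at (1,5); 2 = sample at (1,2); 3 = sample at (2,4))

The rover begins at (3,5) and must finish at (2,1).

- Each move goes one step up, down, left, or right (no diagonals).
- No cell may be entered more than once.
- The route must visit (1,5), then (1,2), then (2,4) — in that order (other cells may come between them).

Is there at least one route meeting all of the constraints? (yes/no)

One route that works: (3,5) → (2,5) → (1,5) → (1,4) → (1,3) → (1,2) → (2,2) → (2,3) → (2,4) → (3,4) → (3,3) → (3,2) → (3,1) → (2,1).

yes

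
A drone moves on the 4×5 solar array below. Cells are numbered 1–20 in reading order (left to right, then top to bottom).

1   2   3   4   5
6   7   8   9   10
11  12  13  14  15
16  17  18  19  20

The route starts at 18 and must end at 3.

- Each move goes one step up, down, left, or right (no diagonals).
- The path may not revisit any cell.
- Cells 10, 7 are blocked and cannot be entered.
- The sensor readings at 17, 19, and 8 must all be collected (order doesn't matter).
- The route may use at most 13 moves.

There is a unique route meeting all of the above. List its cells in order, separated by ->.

Any route must reach 17, 19, and 8 and still end at 3 within 13 moves, so the order of the required stops is forced.
Route from 18: right 1 to 19, up 2 to 9, left 1 to 8, down 1 to 13, left 1 to 12, down 1 to 17, left 1 to 16, up 3 to 1, right 2 to 3 — 13 moves in all.
Check: all required cells visited; 13 ≤ 13 moves.

18 -> 19 -> 14 -> 9 -> 8 -> 13 -> 12 -> 17 -> 16 -> 11 -> 6 -> 1 -> 2 -> 3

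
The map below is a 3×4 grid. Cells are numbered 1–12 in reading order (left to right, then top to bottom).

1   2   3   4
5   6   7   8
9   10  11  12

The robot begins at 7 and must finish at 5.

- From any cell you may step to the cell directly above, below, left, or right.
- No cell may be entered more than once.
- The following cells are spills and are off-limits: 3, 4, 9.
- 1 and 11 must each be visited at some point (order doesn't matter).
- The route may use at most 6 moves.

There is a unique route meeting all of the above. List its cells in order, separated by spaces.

Any route must reach 1 and 11 and still end at 5 within 6 moves, so the order of the required stops is forced.
Route from 7: down 1 to 11, left 1 to 10, up 2 to 2, left 1 to 1, down 1 to 5 — 6 moves in all.
Check: all required cells visited; 6 ≤ 6 moves.

7 11 10 6 2 1 5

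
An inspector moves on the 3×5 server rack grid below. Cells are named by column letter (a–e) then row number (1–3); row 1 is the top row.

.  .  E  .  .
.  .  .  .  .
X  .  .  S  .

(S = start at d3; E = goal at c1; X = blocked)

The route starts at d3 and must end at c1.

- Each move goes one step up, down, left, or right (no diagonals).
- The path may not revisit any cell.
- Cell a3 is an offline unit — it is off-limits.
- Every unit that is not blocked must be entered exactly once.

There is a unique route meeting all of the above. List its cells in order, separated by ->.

Need to visit all 14 open cells exactly once, starting at d3 and ending at c1.
Cell e1 has only two open neighbours (e2 and d1), so the path must pass straight through it: one of those is the cell it's entered from and the other is where it exits.
Route from d3: right to e3, 2× up (reaching e1), left to d1, down to d2, left to c2, down to c3, left to b3, up to b2, left to a2, up to a1, 2× right (reaching c1) — 13 moves in all.
Check: all 14 open cells covered.

d3 -> e3 -> e2 -> e1 -> d1 -> d2 -> c2 -> c3 -> b3 -> b2 -> a2 -> a1 -> b1 -> c1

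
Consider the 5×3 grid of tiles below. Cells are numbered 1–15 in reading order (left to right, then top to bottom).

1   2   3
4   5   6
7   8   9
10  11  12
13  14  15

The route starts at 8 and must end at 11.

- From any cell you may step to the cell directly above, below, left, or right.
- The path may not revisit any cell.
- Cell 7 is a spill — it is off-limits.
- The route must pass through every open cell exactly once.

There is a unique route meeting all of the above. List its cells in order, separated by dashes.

8 - 5 - 4 - 1 - 2 - 3 - 6 - 9 - 12 - 15 - 14 - 13 - 10 - 11

Need to visit all 14 open cells exactly once, starting at 8 and ending at 11.
Cell 10 has only two open neighbours (13 and 11), so the path must pass straight through it: one of those is the cell it's entered from and the other is where it exits.
Route from 8: up 1 to 5, left 1 to 4, up 1 to 1, right 2 to 3, down 4 to 15, left 2 to 13, up 1 to 10, right 1 to 11 — 13 moves in all.
Check: all 14 open cells covered.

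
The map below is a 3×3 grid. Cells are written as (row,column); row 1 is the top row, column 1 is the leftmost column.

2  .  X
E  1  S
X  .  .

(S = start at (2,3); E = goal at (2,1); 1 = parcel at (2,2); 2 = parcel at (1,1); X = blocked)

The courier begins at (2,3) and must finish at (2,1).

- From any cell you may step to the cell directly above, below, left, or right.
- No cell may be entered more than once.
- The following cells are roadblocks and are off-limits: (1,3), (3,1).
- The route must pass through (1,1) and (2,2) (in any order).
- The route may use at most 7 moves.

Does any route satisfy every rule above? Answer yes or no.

One route that works: (2,3) → (2,2) → (1,2) → (1,1) → (2,1).

yes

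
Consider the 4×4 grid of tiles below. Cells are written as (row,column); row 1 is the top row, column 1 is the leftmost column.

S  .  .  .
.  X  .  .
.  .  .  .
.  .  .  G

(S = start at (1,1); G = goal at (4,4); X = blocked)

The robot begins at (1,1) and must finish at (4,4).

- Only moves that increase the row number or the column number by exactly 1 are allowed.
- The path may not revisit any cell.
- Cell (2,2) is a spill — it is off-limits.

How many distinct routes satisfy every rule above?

A right/down-only route from (1,1) to (4,4) makes exactly 3 down-moves and 3 right-moves in some order.
With no other constraints that would be C(6,3) = 20 routes.
Subtract routes through each blocked cell (inclusion–exclusion for overlaps): − through (2,2): 12 → 8.
That gives 8 routes.

8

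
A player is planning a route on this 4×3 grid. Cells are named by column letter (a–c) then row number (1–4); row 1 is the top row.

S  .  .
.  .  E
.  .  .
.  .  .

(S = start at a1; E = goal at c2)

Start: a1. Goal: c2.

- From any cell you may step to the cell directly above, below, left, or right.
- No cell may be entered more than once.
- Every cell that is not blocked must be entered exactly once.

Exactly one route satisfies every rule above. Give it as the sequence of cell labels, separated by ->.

Need to visit all 12 open cells exactly once, starting at a1 and ending at c2.
Route from a1: down 3 to a4, right 2 to c4, up 1 to c3, left 1 to b3, up 2 to b1, right 1 to c1, down 1 to c2 — 11 moves in all.
Check: all 12 open cells covered.

a1 -> a2 -> a3 -> a4 -> b4 -> c4 -> c3 -> b3 -> b2 -> b1 -> c1 -> c2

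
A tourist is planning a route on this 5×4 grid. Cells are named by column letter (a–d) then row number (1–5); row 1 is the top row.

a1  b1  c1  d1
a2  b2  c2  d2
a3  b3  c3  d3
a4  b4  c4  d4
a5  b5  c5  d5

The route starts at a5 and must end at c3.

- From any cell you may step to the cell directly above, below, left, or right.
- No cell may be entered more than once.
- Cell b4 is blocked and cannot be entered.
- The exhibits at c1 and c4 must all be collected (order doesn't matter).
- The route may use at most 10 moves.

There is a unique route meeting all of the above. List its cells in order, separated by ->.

The 10-move cap with required stops at c1, c4 leaves no slack for detours.
Route from a5: right 2 to c5, up 1 to c4, right 1 to d4, up 3 to d1, left 1 to c1, down 2 to c3 — 10 moves in all.
Check: all required cells visited; 10 ≤ 10 moves.

a5 -> b5 -> c5 -> c4 -> d4 -> d3 -> d2 -> d1 -> c1 -> c2 -> c3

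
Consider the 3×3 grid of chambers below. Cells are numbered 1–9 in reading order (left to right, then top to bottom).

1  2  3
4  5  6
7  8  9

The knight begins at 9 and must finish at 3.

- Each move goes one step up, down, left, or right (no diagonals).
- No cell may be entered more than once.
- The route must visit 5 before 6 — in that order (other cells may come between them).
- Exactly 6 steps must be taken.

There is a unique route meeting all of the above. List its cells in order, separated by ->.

9 -> 8 -> 7 -> 4 -> 5 -> 6 -> 3

The waypoints must appear in the order 5, 6, with no cell reused.
Route from 9: left 2 to 7, up 1 to 4, right 2 to 6, up 1 to 3 — 6 moves in all.
Check: order respected (5 at step 4, 6 at step 5); 6 moves as required.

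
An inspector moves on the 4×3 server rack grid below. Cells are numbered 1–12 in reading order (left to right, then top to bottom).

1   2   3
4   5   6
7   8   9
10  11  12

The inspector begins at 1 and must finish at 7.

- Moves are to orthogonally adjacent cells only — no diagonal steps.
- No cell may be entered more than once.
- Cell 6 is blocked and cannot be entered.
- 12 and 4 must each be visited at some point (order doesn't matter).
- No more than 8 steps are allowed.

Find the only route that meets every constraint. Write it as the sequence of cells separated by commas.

The 8-move cap with required stops at 12, 4 leaves no slack for detours.
Route from 1: down to 4, right to 5, down to 8, right to 9, down to 12, 2× left (reaching 10), up to 7 — 8 moves in all.
Check: all required cells visited; 8 ≤ 8 moves.

1, 4, 5, 8, 9, 12, 11, 10, 7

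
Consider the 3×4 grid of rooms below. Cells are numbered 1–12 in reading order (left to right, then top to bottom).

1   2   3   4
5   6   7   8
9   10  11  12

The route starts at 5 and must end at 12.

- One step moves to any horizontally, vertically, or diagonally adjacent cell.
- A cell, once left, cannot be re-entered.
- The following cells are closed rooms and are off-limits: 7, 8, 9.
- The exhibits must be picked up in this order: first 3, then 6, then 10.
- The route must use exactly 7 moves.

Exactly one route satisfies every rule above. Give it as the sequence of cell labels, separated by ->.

The waypoints must appear in the order 3, 6, 10, with no cell reused.
Route from 5: up to 1, 2× right (reaching 3), down-left to 6, down to 10, 2× right (reaching 12) — 7 moves in all.
Check: order respected (3 at step 3, 6 at step 4, 10 at step 5); 7 moves as required.

5 -> 1 -> 2 -> 3 -> 6 -> 10 -> 11 -> 12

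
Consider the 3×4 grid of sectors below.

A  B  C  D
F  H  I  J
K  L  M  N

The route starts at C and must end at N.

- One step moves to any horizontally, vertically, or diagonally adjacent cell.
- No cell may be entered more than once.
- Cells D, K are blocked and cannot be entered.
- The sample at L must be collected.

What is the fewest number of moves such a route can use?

Any route passes through L somewhere between C and N. Summing Chebyshev distances along the two legs (C → L → N) gives a lower bound of 2 + 2 = 4 moves.
A route of 4 moves achieves this: C → H → L → I → N.
Since 4 matches the lower bound, it is optimal.

4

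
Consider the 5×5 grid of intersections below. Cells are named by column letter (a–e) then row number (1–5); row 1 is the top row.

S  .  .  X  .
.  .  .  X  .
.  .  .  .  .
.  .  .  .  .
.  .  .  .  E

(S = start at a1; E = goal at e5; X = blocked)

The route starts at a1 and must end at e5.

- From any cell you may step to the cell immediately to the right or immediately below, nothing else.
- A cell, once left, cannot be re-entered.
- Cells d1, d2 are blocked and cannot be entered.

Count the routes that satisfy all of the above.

53

A right/down-only route from a1 to e5 makes exactly 4 down-moves and 4 right-moves in some order.
With no other constraints that would be C(8,4) = 70 routes.
Subtract routes through each blocked cell (inclusion–exclusion for overlaps): − through d1: 5 − through d2: 16 + through d1&d2: 4 → 53.
That gives 53 routes.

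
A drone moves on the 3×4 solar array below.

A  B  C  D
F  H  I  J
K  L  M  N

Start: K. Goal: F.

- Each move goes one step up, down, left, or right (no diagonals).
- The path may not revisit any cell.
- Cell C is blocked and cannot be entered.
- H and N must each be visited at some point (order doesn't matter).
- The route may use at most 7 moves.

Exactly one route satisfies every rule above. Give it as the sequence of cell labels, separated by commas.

K, L, M, N, J, I, H, F

The budget equals the shortest possible length, so every move has to be on a shortest route through the required cells.
Route from K: right 3 to N, up 1 to J, left 3 to F — 7 moves in all.
Check: all required cells visited; 7 ≤ 7 moves.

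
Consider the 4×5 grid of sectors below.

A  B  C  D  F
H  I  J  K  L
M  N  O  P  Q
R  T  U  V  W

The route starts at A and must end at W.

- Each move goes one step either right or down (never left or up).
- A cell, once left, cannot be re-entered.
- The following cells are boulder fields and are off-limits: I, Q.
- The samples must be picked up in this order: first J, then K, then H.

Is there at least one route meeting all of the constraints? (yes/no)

H lies to the left of K, so going from K to H would need a leftward move — but moves only go right/down, so K cannot be visited before H.

no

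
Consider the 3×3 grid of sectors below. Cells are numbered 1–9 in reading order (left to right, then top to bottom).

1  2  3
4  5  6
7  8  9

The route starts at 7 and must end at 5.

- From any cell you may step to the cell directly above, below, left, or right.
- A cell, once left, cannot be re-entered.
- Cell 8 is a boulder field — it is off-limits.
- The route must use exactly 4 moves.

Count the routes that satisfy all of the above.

Need simple routes of exactly 4 moves from 7 to 5 (Manhattan distance 2, so 1 moves are spent on a detour and 1 undoing it).
Enumerating: 7 4 1 2 5.
That gives 1 route.

1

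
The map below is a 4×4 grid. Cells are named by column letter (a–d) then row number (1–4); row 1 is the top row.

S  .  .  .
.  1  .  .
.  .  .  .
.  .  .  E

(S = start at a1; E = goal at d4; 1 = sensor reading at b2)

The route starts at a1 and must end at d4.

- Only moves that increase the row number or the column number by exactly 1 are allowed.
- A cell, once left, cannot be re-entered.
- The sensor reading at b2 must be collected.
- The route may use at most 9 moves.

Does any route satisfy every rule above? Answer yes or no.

One route that works: a1 → a2 → b2 → b3 → b4 → c4 → d4.

yes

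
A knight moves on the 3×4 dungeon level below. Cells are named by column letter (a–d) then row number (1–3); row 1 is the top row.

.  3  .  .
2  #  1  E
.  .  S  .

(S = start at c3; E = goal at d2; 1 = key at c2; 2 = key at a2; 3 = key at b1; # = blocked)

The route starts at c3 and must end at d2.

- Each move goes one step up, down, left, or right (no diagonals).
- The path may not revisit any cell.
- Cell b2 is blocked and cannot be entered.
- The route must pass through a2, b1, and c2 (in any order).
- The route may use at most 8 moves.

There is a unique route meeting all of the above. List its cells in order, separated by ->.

c3 -> b3 -> a3 -> a2 -> a1 -> b1 -> c1 -> c2 -> d2

The 8-move cap with required stops at a2, b1, c2 leaves no slack for detours.
Route from c3: 2× left (reaching a3), 2× up (reaching a1), 2× right (reaching c1), down to c2, right to d2 — 8 moves in all.
Check: all required cells visited; 8 ≤ 8 moves.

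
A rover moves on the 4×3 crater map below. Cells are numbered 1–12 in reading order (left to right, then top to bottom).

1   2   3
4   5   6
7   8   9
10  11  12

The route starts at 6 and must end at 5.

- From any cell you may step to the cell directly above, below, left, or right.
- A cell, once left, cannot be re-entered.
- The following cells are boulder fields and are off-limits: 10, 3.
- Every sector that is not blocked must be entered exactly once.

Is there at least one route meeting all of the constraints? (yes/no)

One route that works: 6 → 9 → 12 → 11 → 8 → 7 → 4 → 1 → 2 → 5.

yes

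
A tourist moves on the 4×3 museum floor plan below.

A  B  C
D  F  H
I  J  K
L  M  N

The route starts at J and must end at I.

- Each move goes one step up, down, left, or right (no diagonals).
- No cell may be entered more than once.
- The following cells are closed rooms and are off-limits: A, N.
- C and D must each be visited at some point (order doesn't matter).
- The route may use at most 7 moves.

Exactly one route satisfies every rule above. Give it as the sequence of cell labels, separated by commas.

Any route must reach C and D and still end at I within 7 moves, so the order of the required stops is forced.
Route from J: right to K, 2× up (reaching C), left to B, down to F, left to D, down to I — 7 moves in all.
Check: all required cells visited; 7 ≤ 7 moves.

J, K, H, C, B, F, D, I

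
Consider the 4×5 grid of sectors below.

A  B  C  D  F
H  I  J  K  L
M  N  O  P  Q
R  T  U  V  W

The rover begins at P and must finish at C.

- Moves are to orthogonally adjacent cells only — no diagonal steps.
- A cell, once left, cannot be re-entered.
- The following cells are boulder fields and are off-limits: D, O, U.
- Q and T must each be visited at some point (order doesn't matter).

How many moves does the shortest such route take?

13

Any route passes through Q and T in some order between P and C. Summing Manhattan distances along each leg and taking the cheapest ordering (P → Q → T → C) gives a lower bound of 1 + 4 + 4 = 9 moves.
That bound ignores the blocked cells. Measuring each leg by the fewest moves that actually steer around them (P→Q: 1; Q→T: 6; T→C: 4) raises the lower bound to 11.
The shortest route satisfying every rule uses 13 moves: P → Q → L → K → J → I → N → T → R → M → H → A → B → C.
The bound of 11 isn't tight here; checking systematically, no route of length 11 through 12 satisfies every constraint, so 13 is the minimum.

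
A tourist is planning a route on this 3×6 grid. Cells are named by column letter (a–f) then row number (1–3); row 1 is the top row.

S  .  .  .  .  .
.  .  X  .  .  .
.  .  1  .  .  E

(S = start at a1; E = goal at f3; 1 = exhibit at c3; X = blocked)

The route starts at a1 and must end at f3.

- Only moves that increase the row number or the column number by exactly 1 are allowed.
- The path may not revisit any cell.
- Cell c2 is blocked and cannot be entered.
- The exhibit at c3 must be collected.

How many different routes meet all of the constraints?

A right/down-only route from a1 to f3 makes exactly 2 down-moves and 5 right-moves in some order.
With no other constraints that would be C(7,2) = 21 routes.
Split at c3 and multiply the segment counts (each segment already excludes blocked cells): a1→c3: 3; c3→f3: 1; product = 3.
That gives 3 routes.

3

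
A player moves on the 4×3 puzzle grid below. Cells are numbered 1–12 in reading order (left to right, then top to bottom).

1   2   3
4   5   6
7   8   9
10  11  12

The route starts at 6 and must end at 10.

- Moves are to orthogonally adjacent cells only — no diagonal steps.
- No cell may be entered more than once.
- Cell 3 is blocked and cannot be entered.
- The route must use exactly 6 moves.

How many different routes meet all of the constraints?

Need simple routes of exactly 6 moves from 6 to 10 (Manhattan distance 4, so 1 moves are spent on a detour and 1 undoing it).
Enumerating: 6 9 12 11 8 7 10 | 6 9 8 5 4 7 10 | 6 5 2 1 4 7 10 | 6 5 8 9 12 11 10 | 6 5 4 7 8 11 10.
That gives 5 routes.

5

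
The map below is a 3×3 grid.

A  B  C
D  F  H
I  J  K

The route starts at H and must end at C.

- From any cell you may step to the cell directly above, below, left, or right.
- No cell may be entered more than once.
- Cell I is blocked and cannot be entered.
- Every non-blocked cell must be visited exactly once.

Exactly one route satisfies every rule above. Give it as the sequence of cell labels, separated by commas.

H, K, J, F, D, A, B, C

Need to visit all 8 open cells exactly once, starting at H and ending at C.
Cell K has only two open neighbours (H and J), so the path must pass straight through it: one of those is the cell it's entered from and the other is where it exits.
Route from H: down to K, left to J, up to F, left to D, up to A, 2× right (reaching C) — 7 moves in all.
Check: all 8 open cells covered.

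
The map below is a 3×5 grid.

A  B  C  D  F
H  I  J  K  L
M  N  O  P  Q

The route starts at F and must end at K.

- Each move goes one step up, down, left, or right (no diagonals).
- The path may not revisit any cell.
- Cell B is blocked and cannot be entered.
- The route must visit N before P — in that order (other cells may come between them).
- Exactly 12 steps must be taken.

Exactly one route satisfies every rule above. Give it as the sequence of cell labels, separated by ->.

F -> D -> C -> J -> I -> H -> M -> N -> O -> P -> Q -> L -> K

The waypoints must appear in the order N, P, with no cell reused.
Route from F: left 2 to C, down 1 to J, left 2 to H, down 1 to M, right 4 to Q, up 1 to L, left 1 to K — 12 moves in all.
Check: order respected (N at step 7, P at step 9); 12 moves as required.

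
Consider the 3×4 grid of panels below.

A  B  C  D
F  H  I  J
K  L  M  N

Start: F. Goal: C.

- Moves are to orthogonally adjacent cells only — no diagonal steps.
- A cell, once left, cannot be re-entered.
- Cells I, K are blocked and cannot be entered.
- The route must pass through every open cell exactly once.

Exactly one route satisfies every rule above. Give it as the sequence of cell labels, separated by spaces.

Need to visit all 10 open cells exactly once, starting at F and ending at C.
Route from F: up 1 to A, right 1 to B, down 2 to L, right 2 to N, up 2 to D, left 1 to C — 9 moves in all.
Check: all 10 open cells covered.

F A B H L M N J D C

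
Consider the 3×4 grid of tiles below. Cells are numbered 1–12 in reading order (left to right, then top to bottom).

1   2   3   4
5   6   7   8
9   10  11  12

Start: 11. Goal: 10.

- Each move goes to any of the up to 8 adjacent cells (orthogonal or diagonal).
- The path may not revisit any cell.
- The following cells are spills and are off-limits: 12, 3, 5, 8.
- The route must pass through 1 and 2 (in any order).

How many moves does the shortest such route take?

Any route passes through 1 and 2 in some order between 11 and 10. Summing Chebyshev distances along each leg and taking the cheapest ordering (11 → 2 → 1 → 10) gives a lower bound of 2 + 1 + 2 = 5 moves.
A route of 5 moves achieves this: 11 → 6 → 1 → 2 → 7 → 10.
Since 5 matches the lower bound, it is optimal.

5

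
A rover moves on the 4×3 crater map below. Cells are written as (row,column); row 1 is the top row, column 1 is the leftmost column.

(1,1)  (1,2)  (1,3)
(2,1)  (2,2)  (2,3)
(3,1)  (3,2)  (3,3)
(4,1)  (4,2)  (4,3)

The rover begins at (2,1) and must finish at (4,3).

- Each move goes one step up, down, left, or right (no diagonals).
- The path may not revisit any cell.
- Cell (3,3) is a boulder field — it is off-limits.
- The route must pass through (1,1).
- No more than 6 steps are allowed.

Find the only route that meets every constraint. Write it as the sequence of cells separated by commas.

The 6-move cap with required stops at (1,1) leaves no slack for detours.
Route from (2,1): up 1 to (1,1), right 1 to (1,2), down 3 to (4,2), right 1 to (4,3) — 6 moves in all.
Check: all required cells visited; 6 ≤ 6 moves.

(2,1), (1,1), (1,2), (2,2), (3,2), (4,2), (4,3)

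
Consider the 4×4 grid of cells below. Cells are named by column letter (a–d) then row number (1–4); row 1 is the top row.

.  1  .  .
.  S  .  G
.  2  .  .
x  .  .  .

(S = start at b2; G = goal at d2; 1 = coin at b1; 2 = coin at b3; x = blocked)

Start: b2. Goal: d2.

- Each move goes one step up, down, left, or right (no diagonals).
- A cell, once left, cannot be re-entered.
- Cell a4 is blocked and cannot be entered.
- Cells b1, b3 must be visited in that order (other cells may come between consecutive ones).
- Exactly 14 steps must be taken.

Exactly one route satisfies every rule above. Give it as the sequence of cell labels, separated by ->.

The waypoints must appear in the order b1, b3, with no cell reused.
Route from b2: up 1 to b1, left 1 to a1, down 2 to a3, right 1 to b3, down 1 to b4, right 2 to d4, up 1 to d3, left 1 to c3, up 2 to c1, right 1 to d1, down 1 to d2 — 14 moves in all.
Check: order respected (1 at step 1, 2 at step 5); 14 moves as required.

b2 -> b1 -> a1 -> a2 -> a3 -> b3 -> b4 -> c4 -> d4 -> d3 -> c3 -> c2 -> c1 -> d1 -> d2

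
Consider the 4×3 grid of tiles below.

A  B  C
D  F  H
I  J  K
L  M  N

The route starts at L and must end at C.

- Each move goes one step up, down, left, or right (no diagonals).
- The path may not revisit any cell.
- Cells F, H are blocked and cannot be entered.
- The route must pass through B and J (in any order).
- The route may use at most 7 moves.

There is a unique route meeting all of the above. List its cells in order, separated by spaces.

Any route must reach B and J and still end at C within 7 moves, so the order of the required stops is forced.
Route from L: right 1 to M, up 1 to J, left 1 to I, up 2 to A, right 2 to C — 7 moves in all.
Check: all required cells visited; 7 ≤ 7 moves.

L M J I D A B C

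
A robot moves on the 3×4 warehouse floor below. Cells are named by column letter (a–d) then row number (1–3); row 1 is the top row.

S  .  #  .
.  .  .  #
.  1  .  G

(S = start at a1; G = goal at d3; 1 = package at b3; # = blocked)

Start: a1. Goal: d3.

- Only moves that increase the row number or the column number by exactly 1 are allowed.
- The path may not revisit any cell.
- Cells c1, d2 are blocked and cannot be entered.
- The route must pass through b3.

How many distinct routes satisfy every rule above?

A right/down-only route from a1 to d3 makes exactly 2 down-moves and 3 right-moves in some order.
With no other constraints that would be C(5,2) = 10 routes.
Split at b3 and multiply the segment counts (each segment already excludes blocked cells): a1→b3: 3; b3→d3: 1; product = 3.
That gives 3 routes.

3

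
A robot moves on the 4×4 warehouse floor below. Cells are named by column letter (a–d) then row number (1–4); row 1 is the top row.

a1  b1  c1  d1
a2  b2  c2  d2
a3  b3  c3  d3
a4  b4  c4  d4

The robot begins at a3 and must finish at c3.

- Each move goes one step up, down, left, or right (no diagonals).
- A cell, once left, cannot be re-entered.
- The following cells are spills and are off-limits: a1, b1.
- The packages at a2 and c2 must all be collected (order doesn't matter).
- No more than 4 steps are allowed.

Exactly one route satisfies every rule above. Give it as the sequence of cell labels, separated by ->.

a3 -> a2 -> b2 -> c2 -> c3

The 4-move cap with required stops at a2, c2 leaves no slack for detours.
Route from a3: up to a2, 2× right (reaching c2), down to c3 — 4 moves in all.
Check: all required cells visited; 4 ≤ 4 moves.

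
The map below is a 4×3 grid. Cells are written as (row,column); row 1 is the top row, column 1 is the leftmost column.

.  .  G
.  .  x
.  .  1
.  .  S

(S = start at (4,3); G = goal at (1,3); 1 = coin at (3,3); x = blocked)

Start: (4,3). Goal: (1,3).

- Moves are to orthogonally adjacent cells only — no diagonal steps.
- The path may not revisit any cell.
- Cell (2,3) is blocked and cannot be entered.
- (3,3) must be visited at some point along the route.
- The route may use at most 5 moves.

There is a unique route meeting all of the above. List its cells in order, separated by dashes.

(4,3) - (3,3) - (3,2) - (2,2) - (1,2) - (1,3)

The 5-move cap with required stops at (3,3) leaves no slack for detours.
Route from (4,3): up 1 to (3,3), left 1 to (3,2), up 2 to (1,2), right 1 to (1,3) — 5 moves in all.
Check: all required cells visited; 5 ≤ 5 moves.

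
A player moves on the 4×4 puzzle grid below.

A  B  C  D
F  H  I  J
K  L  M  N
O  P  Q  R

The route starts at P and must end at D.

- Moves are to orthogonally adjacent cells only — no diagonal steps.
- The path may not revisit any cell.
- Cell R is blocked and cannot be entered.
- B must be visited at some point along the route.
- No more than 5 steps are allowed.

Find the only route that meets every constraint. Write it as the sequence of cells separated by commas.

P, L, H, B, C, D

The budget equals the shortest possible length, so every move has to be on a shortest route through the required cells.
Route from P: 3× up (reaching B), 2× right (reaching D) — 5 moves in all.
Check: all required cells visited; 5 ≤ 5 moves.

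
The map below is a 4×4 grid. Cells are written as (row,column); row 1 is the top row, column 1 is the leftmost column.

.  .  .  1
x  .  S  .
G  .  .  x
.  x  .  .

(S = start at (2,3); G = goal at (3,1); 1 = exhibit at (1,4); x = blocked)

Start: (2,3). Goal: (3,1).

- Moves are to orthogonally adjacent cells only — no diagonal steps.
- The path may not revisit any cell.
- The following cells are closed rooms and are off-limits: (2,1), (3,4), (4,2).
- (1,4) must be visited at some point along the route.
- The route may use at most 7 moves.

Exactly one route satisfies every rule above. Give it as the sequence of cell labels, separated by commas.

(2,3), (2,4), (1,4), (1,3), (1,2), (2,2), (3,2), (3,1)

Any route must reach (1,4) and still end at (3,1) within 7 moves, so the order of the required stops is forced.
Route from (2,3): right 1 to (2,4), up 1 to (1,4), left 2 to (1,2), down 2 to (3,2), left 1 to (3,1) — 7 moves in all.
Check: all required cells visited; 7 ≤ 7 moves.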